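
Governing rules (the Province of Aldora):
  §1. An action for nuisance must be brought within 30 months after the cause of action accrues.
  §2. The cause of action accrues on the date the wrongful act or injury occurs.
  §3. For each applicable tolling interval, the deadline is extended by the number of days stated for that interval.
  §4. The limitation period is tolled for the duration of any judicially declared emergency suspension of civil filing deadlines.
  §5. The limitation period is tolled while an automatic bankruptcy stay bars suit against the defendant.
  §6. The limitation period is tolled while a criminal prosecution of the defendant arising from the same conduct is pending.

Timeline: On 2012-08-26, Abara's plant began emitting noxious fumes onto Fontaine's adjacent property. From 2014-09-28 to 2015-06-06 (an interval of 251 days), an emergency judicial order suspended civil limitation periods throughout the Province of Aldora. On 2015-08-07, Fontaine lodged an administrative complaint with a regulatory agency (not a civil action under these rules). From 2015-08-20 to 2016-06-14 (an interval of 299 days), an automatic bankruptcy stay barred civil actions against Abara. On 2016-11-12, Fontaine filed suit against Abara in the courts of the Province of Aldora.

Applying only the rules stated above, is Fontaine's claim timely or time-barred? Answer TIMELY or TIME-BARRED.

TIME-BARRED

The limitation period began to run on 2012-08-26.
30 months from 2012-08-26 is 2015-02-26.
Because the emergency suspension of filing deadlines ran from 2014-09-28 to 2015-06-06, the deadline is extended by 251 days to 2015-11-04.
The period was tolled for 299 days by the automatic bankruptcy stay (2015-08-20 to 2016-06-14), pushing the deadline to 2016-08-29.
The other events in the timeline have no effect on the limitation period under the stated rules.
Filing on 2016-11-12 missed the 2016-08-29 deadline — the action is time-barred.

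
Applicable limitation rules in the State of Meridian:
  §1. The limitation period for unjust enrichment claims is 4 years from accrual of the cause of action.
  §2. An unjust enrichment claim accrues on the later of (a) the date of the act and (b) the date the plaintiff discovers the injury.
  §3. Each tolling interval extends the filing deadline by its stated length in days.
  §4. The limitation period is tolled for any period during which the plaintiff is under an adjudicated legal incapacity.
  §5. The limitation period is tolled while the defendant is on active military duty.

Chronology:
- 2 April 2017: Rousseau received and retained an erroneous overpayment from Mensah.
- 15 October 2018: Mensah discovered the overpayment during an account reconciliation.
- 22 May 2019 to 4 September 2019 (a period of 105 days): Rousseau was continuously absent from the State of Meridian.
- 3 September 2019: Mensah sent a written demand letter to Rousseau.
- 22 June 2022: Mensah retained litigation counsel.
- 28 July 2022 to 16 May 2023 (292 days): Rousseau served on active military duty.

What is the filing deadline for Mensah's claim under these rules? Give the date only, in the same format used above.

Because discovery on 15 October 2018 post-dates the 2 April 2017 act, accrual under the later-of rule falls on 15 October 2018.
Adding the 4 years base period to 15 October 2018 gives a deadline of 15 October 2022, before any tolling.
Because the defendant's active military service ran from 28 July 2022 to 16 May 2023, the deadline is extended by 292 days to 3 August 2023.
Although the defendant's absence ran from 22 May 2019 to 4 September 2019, the stated rules do not make that a tolling event, so it is disregarded.
None of the other events listed affects the running of the period under the stated rules.

3 August 2023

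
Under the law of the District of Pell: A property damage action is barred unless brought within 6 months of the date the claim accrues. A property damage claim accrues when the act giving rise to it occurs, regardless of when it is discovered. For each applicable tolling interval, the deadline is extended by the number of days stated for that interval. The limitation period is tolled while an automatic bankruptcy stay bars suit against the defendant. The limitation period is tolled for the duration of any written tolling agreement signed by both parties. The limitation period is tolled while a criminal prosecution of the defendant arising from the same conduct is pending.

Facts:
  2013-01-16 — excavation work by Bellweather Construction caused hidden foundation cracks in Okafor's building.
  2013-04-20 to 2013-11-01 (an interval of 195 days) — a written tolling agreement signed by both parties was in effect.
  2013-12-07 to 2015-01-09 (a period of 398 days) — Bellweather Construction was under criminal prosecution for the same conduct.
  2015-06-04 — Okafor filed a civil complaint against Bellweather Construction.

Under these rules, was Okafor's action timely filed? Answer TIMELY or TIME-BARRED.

The claim accrued on 2013-01-16, when the wrongful act occurred.
6 months from 2013-01-16 is 2013-07-16.
The period was tolled for 195 days by the written tolling agreement (2013-04-20 to 2013-11-01), pushing the deadline to 2014-01-27.
The period was tolled for 398 days by the pending criminal prosecution (2013-12-07 to 2015-01-09), pushing the deadline to 2015-03-01.
Filing on 2015-06-04 missed the 2015-03-01 deadline — the action is time-barred.

TIME-BARRED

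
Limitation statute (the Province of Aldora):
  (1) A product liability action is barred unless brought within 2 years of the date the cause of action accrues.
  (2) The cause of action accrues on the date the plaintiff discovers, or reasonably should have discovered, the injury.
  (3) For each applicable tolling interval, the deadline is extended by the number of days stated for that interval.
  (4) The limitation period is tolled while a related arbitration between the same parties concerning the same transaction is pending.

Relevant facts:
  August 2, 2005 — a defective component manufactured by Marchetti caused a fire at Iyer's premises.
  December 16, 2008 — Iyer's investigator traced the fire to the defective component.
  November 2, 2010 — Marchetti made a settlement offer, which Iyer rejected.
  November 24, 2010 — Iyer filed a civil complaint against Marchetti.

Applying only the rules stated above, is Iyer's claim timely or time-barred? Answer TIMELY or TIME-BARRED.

TIMELY

The claim did not accrue until Iyer discovered the injury on December 16, 2008; the August 2, 2005 act date does not start the clock under the stated rule.
The untolled deadline — 2 years after December 16, 2008 — is December 16, 2010.
None of the other events listed affects the running of the period under the stated rules.
Iyer filed on November 24, 2010, before the December 16, 2010 deadline, so the action is timely.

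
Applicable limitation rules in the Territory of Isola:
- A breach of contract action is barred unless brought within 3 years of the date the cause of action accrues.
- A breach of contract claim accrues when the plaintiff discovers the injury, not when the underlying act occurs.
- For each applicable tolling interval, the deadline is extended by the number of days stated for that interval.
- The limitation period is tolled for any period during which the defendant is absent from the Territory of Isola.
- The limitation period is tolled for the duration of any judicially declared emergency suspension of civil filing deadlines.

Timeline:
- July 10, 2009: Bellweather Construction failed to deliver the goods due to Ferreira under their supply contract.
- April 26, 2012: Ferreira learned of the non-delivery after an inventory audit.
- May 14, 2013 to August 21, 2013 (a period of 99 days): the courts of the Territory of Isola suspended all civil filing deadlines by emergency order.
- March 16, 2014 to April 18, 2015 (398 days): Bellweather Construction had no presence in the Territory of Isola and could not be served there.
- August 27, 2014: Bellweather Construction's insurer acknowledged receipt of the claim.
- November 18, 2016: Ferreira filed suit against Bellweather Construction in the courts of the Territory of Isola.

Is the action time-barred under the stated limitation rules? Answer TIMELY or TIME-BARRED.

TIME-BARRED

Accrual is tied to discovery, so the period began on April 26, 2012 rather than on July 10, 2009 when the act occurred.
Adding the 3 years base period to April 26, 2012 gives a deadline of April 26, 2015, before any tolling.
The emergency suspension of filing deadlines from May 14, 2013 to August 21, 2013 tolled the period for 99 days, extending the deadline to August 3, 2015.
The defendant's absence from the jurisdiction from March 16, 2014 to April 18, 2015 tolled the period for 398 days, extending the deadline to September 4, 2016.
None of the other events listed affects the running of the period under the stated rules.
Filing on November 18, 2016 missed the September 4, 2016 deadline — the action is time-barred.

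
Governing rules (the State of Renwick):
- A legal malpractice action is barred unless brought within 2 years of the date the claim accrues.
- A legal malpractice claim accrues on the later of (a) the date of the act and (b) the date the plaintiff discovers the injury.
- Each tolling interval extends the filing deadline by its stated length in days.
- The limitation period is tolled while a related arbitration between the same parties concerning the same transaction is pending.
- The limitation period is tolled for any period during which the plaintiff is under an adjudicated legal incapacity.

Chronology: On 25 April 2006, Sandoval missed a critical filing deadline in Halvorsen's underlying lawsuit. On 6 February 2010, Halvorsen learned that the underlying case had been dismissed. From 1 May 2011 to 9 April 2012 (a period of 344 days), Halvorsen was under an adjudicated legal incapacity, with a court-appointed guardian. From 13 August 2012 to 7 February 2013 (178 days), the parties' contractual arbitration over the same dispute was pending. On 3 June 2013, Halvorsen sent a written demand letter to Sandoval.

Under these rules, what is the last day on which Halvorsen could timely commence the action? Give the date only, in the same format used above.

12 July 2013

The claim accrued on 6 February 2010 — the later of the 25 April 2006 act and the 6 February 2010 discovery.
Adding the 2 years base period to 6 February 2010 gives a deadline of 6 February 2012, before any tolling.
The period was tolled for 344 days by the plaintiff's legal incapacity (1 May 2011 to 9 April 2012), pushing the deadline to 15 January 2013.
The period was tolled for 178 days by the pending related arbitration (13 August 2012 to 7 February 2013), pushing the deadline to 12 July 2013.
None of the other events listed affects the running of the period under the stated rules.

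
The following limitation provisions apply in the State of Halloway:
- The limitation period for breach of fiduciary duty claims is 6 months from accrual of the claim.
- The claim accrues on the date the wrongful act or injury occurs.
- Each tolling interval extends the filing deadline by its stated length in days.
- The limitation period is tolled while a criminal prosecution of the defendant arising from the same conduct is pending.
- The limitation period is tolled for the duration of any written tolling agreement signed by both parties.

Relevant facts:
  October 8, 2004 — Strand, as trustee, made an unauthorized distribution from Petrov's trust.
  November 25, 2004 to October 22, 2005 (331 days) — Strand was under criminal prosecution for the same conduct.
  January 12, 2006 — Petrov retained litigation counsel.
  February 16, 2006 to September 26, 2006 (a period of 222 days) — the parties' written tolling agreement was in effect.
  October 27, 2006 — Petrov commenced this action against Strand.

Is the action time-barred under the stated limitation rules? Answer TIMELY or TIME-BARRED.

TIME-BARRED

The limitation period began to run on October 8, 2004.
6 months from October 8, 2004 is April 8, 2005.
The period was tolled for 331 days by the pending criminal prosecution (November 25, 2004 to October 22, 2005), pushing the deadline to March 5, 2006.
Because the written tolling agreement ran from February 16, 2006 to September 26, 2006, the deadline is extended by 222 days to October 13, 2006.
None of the other events listed affects the running of the period under the stated rules.
Petrov filed on October 27, 2006, after the October 13, 2006 deadline, so the action is time-barred.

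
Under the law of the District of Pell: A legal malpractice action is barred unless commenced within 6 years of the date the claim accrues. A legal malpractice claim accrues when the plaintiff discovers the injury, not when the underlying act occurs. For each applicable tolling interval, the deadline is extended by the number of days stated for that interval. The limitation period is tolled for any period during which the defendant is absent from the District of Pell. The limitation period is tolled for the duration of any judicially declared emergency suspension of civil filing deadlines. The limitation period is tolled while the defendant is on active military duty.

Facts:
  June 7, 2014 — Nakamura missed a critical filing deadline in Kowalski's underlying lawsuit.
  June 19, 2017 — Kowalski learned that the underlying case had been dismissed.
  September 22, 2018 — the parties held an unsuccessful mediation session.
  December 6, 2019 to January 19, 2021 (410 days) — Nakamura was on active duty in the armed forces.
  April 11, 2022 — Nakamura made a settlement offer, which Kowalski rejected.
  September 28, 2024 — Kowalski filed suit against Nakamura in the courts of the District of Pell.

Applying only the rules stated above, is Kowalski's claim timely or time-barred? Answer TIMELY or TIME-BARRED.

TIME-BARRED

Under the discovery rule, the claim accrued on June 19, 2017, when Kowalski discovered the injury — not on the June 7, 2014 date of the underlying act.
The untolled deadline — 6 years after June 19, 2017 — is June 19, 2023.
The period was tolled for 410 days by the defendant's active military service (December 6, 2019 to January 19, 2021), pushing the deadline to August 2, 2024.
None of the other events listed affects the running of the period under the stated rules.
The September 28, 2024 filing falls after the August 2, 2024 deadline; the claim is time-barred.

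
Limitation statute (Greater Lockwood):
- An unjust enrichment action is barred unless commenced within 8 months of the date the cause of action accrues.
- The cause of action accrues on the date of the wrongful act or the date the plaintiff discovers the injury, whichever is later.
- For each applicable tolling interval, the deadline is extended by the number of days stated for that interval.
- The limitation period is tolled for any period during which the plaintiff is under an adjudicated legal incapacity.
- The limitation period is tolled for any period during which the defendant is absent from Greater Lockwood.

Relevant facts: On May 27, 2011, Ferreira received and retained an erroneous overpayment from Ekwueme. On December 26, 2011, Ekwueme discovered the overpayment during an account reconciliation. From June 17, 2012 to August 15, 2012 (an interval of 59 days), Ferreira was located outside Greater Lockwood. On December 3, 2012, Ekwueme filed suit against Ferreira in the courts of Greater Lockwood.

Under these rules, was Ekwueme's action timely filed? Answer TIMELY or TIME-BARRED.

TIME-BARRED

Because discovery on December 26, 2011 post-dates the May 27, 2011 act, accrual under the later-of rule falls on December 26, 2011.
Adding the 8 months base period to December 26, 2011 gives a deadline of August 26, 2012, before any tolling.
The period was tolled for 59 days by the defendant's absence from the jurisdiction (June 17, 2012 to August 15, 2012), pushing the deadline to October 24, 2012.
Ekwueme filed on December 3, 2012, after the October 24, 2012 deadline, so the action is time-barred.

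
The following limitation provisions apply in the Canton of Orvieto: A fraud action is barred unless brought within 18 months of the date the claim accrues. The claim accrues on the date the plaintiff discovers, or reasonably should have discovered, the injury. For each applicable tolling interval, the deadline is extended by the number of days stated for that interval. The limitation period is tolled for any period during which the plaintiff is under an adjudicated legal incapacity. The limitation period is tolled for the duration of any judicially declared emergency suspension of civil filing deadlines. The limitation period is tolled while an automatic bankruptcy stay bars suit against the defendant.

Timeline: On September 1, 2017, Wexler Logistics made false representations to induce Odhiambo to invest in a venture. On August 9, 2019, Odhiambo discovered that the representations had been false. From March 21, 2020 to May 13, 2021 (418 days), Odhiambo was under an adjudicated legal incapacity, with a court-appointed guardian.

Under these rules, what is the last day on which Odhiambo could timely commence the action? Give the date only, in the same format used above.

April 3, 2022

Under the discovery rule, the claim accrued on August 9, 2019, when Odhiambo discovered the injury — not on the September 1, 2017 date of the underlying act.
18 months from August 9, 2019 is February 9, 2021.
The period was tolled for 418 days by the plaintiff's legal incapacity (March 21, 2020 to May 13, 2021), pushing the deadline to April 3, 2022.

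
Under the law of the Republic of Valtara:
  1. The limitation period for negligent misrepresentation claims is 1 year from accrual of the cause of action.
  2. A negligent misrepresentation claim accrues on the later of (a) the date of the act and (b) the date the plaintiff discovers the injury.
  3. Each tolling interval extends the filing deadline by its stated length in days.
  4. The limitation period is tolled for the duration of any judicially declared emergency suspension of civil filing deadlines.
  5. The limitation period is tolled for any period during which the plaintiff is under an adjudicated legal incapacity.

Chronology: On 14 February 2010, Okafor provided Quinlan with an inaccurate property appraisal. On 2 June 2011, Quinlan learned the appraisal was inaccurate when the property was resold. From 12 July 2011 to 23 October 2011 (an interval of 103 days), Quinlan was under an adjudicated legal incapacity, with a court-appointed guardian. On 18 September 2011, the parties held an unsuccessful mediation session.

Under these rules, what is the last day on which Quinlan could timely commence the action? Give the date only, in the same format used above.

Taking the later of the act (14 February 2010) and discovery (2 June 2011), the claim accrued on 2 June 2011.
The untolled deadline — 1 year after 2 June 2011 — is 2 June 2012.
The plaintiff's legal incapacity from 12 July 2011 to 23 October 2011 tolled the period for 103 days, extending the deadline to 13 September 2012.
Nothing else in the chronology tolls or restarts the period.

13 September 2012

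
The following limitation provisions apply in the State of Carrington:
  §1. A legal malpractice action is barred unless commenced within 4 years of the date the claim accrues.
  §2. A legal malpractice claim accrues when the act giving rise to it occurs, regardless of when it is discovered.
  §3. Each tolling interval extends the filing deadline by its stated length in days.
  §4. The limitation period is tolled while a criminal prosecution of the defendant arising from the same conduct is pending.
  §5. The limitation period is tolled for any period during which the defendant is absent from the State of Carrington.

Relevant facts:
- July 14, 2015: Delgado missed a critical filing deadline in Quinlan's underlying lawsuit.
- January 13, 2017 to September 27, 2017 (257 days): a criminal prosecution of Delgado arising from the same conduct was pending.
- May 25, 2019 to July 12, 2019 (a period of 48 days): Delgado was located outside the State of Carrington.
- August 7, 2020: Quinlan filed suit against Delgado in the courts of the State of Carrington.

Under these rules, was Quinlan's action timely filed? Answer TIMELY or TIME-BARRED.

TIME-BARRED

The limitation period began to run on July 14, 2015.
The untolled deadline — 4 years after July 14, 2015 — is July 14, 2019.
The period was tolled for 257 days by the pending criminal prosecution (January 13, 2017 to September 27, 2017), pushing the deadline to March 27, 2020.
The defendant's absence from the jurisdiction from May 25, 2019 to July 12, 2019 tolled the period for 48 days, extending the deadline to May 14, 2020.
Quinlan filed on August 7, 2020, after the May 14, 2020 deadline, so the action is time-barred.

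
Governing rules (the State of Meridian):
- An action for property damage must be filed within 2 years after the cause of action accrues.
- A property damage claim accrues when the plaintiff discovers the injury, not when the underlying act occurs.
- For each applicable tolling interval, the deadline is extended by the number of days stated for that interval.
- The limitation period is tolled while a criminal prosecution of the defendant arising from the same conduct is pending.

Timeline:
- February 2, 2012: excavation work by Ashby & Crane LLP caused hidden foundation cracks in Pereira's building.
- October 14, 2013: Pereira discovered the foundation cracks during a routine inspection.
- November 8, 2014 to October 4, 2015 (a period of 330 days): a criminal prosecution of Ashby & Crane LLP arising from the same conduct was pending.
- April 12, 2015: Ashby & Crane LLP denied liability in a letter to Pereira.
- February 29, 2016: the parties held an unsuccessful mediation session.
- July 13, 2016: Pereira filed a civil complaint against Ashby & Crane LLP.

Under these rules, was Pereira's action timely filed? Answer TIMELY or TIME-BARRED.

The claim did not accrue until Pereira discovered the injury on October 14, 2013; the February 2, 2012 act date does not start the clock under the stated rule.
The untolled deadline — 2 years after October 14, 2013 — is October 14, 2015.
The pending criminal prosecution from November 8, 2014 to October 4, 2015 tolled the period for 330 days, extending the deadline to September 8, 2016.
The other events in the timeline have no effect on the limitation period under the stated rules.
The July 13, 2016 filing precedes the September 8, 2016 deadline; the claim is timely.

TIMELY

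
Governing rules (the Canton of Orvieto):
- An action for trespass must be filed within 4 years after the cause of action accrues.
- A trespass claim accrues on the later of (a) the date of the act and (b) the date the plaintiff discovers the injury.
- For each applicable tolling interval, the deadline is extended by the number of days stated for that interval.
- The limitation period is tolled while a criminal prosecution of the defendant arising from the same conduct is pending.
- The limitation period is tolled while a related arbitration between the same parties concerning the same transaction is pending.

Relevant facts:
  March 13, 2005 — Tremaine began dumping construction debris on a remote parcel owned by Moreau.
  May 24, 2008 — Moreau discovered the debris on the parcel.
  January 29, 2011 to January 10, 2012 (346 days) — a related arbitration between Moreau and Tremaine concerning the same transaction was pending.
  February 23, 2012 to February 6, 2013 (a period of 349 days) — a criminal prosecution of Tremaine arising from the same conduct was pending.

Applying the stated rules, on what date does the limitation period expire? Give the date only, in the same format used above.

April 19, 2014

Taking the later of the act (March 13, 2005) and discovery (May 24, 2008), the claim accrued on May 24, 2008.
Adding the 4 years base period to May 24, 2008 gives a deadline of May 24, 2012, before any tolling.
The period was tolled for 346 days by the pending related arbitration (January 29, 2011 to January 10, 2012), pushing the deadline to May 5, 2013.
Because the pending criminal prosecution ran from February 23, 2012 to February 6, 2013, the deadline is extended by 349 days to April 19, 2014.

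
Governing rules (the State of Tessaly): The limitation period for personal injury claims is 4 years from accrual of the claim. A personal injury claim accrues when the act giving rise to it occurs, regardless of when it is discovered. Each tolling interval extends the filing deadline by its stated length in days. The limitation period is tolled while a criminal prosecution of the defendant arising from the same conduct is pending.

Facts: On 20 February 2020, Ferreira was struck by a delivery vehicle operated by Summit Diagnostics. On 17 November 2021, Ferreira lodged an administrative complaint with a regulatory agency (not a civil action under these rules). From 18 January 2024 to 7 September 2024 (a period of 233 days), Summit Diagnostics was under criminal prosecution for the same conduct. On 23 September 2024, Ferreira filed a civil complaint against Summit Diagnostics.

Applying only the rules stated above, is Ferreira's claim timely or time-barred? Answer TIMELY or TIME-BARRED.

TIMELY

The claim accrued on 20 February 2020, when the wrongful act occurred.
Adding the 4 years base period to 20 February 2020 gives a deadline of 20 February 2024, before any tolling.
The period was tolled for 233 days by the pending criminal prosecution (18 January 2024 to 7 September 2024), pushing the deadline to 10 October 2024.
The other events in the timeline have no effect on the limitation period under the stated rules.
The 23 September 2024 filing precedes the 10 October 2024 deadline; the claim is timely.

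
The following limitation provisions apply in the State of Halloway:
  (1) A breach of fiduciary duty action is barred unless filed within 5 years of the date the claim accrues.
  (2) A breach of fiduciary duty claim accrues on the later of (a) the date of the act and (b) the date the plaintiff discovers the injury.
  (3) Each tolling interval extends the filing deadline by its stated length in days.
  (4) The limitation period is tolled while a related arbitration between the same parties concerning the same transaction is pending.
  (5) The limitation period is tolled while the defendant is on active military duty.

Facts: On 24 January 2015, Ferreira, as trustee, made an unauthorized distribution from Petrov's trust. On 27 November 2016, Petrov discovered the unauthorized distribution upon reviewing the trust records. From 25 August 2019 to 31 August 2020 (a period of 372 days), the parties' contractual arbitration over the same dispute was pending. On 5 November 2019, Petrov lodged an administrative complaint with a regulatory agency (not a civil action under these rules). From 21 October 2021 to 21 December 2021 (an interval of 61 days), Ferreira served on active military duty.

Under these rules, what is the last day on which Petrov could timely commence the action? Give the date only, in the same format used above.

Because discovery on 27 November 2016 post-dates the 24 January 2015 act, accrual under the later-of rule falls on 27 November 2016.
5 years from 27 November 2016 is 27 November 2021.
Because the pending related arbitration ran from 25 August 2019 to 31 August 2020, the deadline is extended by 372 days to 4 December 2022.
Because the defendant's active military service ran from 21 October 2021 to 21 December 2021, the deadline is extended by 61 days to 3 February 2023.
The other events in the timeline have no effect on the limitation period under the stated rules.

3 February 2023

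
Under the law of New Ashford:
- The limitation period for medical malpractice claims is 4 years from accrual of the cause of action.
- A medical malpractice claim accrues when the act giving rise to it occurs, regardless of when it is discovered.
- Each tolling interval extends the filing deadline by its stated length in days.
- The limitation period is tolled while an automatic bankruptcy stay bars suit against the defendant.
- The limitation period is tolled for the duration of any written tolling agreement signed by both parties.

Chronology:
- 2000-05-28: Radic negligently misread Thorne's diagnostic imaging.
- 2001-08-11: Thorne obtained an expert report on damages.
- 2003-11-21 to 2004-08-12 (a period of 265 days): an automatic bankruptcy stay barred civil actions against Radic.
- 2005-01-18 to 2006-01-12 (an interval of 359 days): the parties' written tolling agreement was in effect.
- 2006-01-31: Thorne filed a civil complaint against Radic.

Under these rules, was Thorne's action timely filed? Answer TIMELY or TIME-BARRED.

The cause of action accrued on 2000-05-28, the date of the act.
4 years from 2000-05-28 is 2004-05-28.
The automatic bankruptcy stay from 2003-11-21 to 2004-08-12 tolled the period for 265 days, extending the deadline to 2005-02-17.
Because the written tolling agreement ran from 2005-01-18 to 2006-01-12, the deadline is extended by 359 days to 2006-02-11.
Nothing else in the chronology tolls or restarts the period.
Filing on 2006-01-31 beat the 2006-02-11 deadline — the action is timely.

TIMELY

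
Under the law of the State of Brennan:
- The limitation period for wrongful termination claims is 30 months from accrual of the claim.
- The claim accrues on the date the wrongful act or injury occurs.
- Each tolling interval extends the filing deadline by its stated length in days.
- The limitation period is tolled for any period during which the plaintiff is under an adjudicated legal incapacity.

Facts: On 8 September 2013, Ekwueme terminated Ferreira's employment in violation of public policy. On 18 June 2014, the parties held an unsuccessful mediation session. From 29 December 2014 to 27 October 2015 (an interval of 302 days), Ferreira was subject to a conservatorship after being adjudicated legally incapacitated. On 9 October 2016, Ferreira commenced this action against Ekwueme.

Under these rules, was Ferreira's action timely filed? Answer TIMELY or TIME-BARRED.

The claim accrued on 8 September 2013, when the wrongful act occurred.
30 months from 8 September 2013 is 8 March 2016.
The period was tolled for 302 days by the plaintiff's legal incapacity (29 December 2014 to 27 October 2015), pushing the deadline to 4 January 2017.
The other events in the timeline have no effect on the limitation period under the stated rules.
Ferreira filed on 9 October 2016, before the 4 January 2017 deadline, so the action is timely.

TIMELY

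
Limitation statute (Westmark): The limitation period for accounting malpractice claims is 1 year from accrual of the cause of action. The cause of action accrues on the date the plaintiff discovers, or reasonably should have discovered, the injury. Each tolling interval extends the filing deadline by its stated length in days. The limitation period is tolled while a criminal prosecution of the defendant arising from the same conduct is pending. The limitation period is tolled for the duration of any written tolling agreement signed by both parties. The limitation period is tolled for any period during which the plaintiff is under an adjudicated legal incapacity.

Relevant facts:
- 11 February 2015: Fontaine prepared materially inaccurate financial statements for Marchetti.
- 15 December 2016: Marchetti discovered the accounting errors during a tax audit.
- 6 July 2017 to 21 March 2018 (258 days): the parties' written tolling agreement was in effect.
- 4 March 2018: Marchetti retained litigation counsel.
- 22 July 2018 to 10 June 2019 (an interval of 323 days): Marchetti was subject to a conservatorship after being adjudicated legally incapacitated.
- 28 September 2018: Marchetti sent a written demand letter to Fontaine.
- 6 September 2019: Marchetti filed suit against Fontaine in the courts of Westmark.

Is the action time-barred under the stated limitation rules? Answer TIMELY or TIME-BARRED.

TIME-BARRED

The claim did not accrue until Marchetti discovered the injury on 15 December 2016; the 11 February 2015 act date does not start the clock under the stated rule.
1 year from 15 December 2016 is 15 December 2017.
The period was tolled for 258 days by the written tolling agreement (6 July 2017 to 21 March 2018), pushing the deadline to 30 August 2018.
Because the plaintiff's legal incapacity ran from 22 July 2018 to 10 June 2019, the deadline is extended by 323 days to 19 July 2019.
Nothing else in the chronology tolls or restarts the period.
Marchetti filed on 6 September 2019, after the 19 July 2019 deadline, so the action is time-barred.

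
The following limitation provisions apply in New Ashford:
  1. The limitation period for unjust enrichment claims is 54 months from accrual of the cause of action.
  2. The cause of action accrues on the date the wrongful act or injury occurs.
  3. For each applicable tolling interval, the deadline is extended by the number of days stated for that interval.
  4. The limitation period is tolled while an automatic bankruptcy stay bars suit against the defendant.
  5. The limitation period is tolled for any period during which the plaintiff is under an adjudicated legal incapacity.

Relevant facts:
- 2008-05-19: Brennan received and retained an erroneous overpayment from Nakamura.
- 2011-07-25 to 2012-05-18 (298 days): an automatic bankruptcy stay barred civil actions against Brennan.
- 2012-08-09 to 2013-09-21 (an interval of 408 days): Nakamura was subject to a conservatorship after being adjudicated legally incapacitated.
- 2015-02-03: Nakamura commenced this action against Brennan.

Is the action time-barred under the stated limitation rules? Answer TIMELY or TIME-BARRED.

TIME-BARRED

The cause of action accrued on 2008-05-19, the date of the act.
The untolled deadline — 54 months after 2008-05-19 — is 2012-11-19.
The period was tolled for 298 days by the automatic bankruptcy stay (2011-07-25 to 2012-05-18), pushing the deadline to 2013-09-13.
The plaintiff's legal incapacity from 2012-08-09 to 2013-09-21 tolled the period for 408 days, extending the deadline to 2014-10-26.
Nakamura filed on 2015-02-03, after the 2014-10-26 deadline, so the action is time-barred.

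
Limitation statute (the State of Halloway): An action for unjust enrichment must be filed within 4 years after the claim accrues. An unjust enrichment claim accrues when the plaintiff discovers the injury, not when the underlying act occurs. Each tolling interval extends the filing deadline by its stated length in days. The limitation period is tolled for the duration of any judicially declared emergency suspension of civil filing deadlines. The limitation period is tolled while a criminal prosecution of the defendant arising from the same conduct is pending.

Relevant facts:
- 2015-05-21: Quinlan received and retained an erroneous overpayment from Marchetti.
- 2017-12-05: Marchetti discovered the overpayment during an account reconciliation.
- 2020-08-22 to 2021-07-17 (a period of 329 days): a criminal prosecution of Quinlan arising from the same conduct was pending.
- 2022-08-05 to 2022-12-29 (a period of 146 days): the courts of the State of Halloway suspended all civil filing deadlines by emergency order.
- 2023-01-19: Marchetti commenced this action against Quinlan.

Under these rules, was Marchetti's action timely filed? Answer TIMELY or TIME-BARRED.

TIMELY

The claim did not accrue until Marchetti discovered the injury on 2017-12-05; the 2015-05-21 act date does not start the clock under the stated rule.
4 years from 2017-12-05 is 2021-12-05.
Because the pending criminal prosecution ran from 2020-08-22 to 2021-07-17, the deadline is extended by 329 days to 2022-10-30.
The emergency suspension of filing deadlines from 2022-08-05 to 2022-12-29 tolled the period for 146 days, extending the deadline to 2023-03-25.
Filing on 2023-01-19 beat the 2023-03-25 deadline — the action is timely.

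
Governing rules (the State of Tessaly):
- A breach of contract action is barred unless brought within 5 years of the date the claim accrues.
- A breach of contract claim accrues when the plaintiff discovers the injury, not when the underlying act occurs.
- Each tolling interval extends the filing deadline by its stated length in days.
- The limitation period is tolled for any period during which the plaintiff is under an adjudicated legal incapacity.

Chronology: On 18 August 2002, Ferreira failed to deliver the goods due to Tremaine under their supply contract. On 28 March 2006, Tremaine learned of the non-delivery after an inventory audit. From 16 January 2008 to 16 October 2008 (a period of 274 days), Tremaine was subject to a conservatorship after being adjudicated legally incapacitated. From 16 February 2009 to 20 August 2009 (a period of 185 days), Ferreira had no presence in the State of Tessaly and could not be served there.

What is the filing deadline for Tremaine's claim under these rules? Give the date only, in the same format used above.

Under the discovery rule, the claim accrued on 28 March 2006, when Tremaine discovered the injury — not on the 18 August 2002 date of the underlying act.
Adding the 5 years base period to 28 March 2006 gives a deadline of 28 March 2011, before any tolling.
The period was tolled for 274 days by the plaintiff's legal incapacity (16 January 2008 to 16 October 2008), pushing the deadline to 27 December 2011.
Although the defendant's absence ran from 16 February 2009 to 20 August 2009, the stated rules do not make that a tolling event, so it is disregarded.

27 December 2011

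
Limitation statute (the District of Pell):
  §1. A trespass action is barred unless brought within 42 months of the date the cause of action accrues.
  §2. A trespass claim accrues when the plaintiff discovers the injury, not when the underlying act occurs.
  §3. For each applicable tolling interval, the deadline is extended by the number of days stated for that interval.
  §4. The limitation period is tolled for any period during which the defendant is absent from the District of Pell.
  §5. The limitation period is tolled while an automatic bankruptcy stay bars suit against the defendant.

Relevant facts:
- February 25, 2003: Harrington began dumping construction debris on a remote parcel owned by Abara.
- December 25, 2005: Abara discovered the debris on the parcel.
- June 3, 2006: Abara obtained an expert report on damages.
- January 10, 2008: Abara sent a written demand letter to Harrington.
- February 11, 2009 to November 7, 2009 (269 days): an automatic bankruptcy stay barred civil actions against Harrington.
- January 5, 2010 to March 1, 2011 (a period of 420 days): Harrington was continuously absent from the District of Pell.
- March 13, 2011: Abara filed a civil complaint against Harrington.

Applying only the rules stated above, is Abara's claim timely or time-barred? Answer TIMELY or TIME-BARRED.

TIMELY

Under the discovery rule, the claim accrued on December 25, 2005, when Abara discovered the injury — not on the February 25, 2003 date of the underlying act.
The untolled deadline — 42 months after December 25, 2005 — is June 25, 2009.
Because the automatic bankruptcy stay ran from February 11, 2009 to November 7, 2009, the deadline is extended by 269 days to March 21, 2010.
The defendant's absence from the jurisdiction from January 5, 2010 to March 1, 2011 tolled the period for 420 days, extending the deadline to May 15, 2011.
Nothing else in the chronology tolls or restarts the period.
Filing on March 13, 2011 beat the May 15, 2011 deadline — the action is timely.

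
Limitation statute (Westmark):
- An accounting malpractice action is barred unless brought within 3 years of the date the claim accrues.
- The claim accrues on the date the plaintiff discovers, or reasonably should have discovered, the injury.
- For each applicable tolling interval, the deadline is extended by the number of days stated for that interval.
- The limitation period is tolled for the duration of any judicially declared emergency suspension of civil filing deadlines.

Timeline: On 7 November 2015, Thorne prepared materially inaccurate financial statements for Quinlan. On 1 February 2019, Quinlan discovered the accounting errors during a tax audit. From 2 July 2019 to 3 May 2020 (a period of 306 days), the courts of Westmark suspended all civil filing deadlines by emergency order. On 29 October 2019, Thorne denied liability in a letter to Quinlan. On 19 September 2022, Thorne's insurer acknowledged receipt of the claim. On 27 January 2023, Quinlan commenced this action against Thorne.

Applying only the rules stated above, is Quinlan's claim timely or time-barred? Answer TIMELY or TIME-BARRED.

Accrual is tied to discovery, so the period began on 1 February 2019 rather than on 7 November 2015 when the act occurred.
Adding the 3 years base period to 1 February 2019 gives a deadline of 1 February 2022, before any tolling.
The emergency suspension of filing deadlines from 2 July 2019 to 3 May 2020 tolled the period for 306 days, extending the deadline to 4 December 2022.
The other events in the timeline have no effect on the limitation period under the stated rules.
Quinlan filed on 27 January 2023, after the 4 December 2022 deadline, so the action is time-barred.

TIME-BARRED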